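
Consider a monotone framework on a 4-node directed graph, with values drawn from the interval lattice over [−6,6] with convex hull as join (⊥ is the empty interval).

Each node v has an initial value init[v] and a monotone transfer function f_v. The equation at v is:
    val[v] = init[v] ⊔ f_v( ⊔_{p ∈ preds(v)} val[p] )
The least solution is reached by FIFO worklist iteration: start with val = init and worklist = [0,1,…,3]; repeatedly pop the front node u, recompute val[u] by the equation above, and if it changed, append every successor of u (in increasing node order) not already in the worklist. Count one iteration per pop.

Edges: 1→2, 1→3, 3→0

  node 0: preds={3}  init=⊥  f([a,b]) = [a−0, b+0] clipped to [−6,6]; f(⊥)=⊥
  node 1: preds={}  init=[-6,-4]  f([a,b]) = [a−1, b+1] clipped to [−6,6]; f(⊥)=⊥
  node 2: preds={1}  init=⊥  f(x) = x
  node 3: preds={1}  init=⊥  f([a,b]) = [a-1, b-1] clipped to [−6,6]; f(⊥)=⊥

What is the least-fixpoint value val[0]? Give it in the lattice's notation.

Trace (5 dequeues):
  [1] u=0 | in ⊥ | out ⊥ | ==
  [2] u=1 | in ⊥ | out [-6,-4] | ==
  [3] u=2 | in [-6,-4] | out [-6,-4] | prev ⊥ | push {}
  [4] u=3 | in [-6,-4] | out [-6,-5] | prev ⊥ | push {0}
  [5] u=0 | in [-6,-5] | out [-6,-5] | prev ⊥ | push {}

Converged values:
  [0] [-6,-5]
  [1] [-6,-4]
  [2] [-6,-4]
  [3] [-6,-5]

[-6,-5]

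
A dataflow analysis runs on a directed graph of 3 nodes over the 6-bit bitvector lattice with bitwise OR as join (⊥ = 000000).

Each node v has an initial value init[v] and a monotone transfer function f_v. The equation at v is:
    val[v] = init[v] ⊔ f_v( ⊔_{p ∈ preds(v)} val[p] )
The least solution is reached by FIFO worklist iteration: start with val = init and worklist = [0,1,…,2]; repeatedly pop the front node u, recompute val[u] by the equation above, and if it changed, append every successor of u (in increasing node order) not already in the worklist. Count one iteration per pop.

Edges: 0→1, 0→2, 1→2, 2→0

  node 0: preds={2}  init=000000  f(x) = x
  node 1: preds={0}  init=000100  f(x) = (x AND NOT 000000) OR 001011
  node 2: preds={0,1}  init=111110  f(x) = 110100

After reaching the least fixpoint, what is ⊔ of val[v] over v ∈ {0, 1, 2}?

Worklist (3 pops):
  #1 pop 0: in=111110 → 111110 (was 000000); enqueue []
  #2 pop 1: in=111110 → 111111 (was 000100); enqueue []
  #3 pop 2: in=111111 → 111110 (no change)

Fixpoint:
  val[0] = 111110
  val[1] = 111111
  val[2] = 111110

111111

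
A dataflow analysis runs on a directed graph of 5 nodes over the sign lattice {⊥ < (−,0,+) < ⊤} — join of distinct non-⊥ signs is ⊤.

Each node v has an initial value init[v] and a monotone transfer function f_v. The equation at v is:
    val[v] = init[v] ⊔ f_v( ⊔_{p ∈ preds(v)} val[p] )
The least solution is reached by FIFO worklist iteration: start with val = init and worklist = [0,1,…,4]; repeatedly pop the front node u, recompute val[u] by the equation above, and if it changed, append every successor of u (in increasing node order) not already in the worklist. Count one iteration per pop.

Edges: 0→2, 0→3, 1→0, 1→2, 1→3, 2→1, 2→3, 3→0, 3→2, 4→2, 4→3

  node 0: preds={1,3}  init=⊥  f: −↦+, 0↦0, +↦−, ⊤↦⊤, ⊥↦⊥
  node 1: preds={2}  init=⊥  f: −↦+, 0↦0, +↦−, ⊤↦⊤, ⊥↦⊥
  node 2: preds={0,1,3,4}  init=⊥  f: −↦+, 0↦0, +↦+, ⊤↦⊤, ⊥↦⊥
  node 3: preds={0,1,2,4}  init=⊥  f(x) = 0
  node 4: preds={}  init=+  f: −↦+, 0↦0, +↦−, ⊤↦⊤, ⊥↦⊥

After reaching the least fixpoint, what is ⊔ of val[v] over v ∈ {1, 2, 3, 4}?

Iteration log — 13 steps:
  step 1. node 0  ⊔preds=⊥  new=⊥  stable
  step 2. node 1  ⊔preds=⊥  new=⊥  stable
  step 3. node 2  ⊔preds=+  new=+  old=⊥  +wl: 1
  step 4. node 3  ⊔preds=+  new=0  old=⊥  +wl: 0,2
  step 5. node 4  ⊔preds=⊥  new=+  stable
  step 6. node 1  ⊔preds=+  new=−  old=⊥  +wl: 3
  step 7. node 0  ⊔preds=⊤  new=⊤  old=⊥  +wl: 
  step 8. node 2  ⊔preds=⊤  new=⊤  old=+  +wl: 1
  step 9. node 3  ⊔preds=⊤  new=0  stable
  step 10. node 1  ⊔preds=⊤  new=⊤  old=−  +wl: 0,2,3
  step 11. node 0  ⊔preds=⊤  new=⊤  stable
  step 12. node 2  ⊔preds=⊤  new=⊤  stable
  step 13. node 3  ⊔preds=⊤  new=0  stable

Least fixpoint reached:
  node 0: ⊤
  node 1: ⊤
  node 2: ⊤
  node 3: 0
  node 4: +

⊤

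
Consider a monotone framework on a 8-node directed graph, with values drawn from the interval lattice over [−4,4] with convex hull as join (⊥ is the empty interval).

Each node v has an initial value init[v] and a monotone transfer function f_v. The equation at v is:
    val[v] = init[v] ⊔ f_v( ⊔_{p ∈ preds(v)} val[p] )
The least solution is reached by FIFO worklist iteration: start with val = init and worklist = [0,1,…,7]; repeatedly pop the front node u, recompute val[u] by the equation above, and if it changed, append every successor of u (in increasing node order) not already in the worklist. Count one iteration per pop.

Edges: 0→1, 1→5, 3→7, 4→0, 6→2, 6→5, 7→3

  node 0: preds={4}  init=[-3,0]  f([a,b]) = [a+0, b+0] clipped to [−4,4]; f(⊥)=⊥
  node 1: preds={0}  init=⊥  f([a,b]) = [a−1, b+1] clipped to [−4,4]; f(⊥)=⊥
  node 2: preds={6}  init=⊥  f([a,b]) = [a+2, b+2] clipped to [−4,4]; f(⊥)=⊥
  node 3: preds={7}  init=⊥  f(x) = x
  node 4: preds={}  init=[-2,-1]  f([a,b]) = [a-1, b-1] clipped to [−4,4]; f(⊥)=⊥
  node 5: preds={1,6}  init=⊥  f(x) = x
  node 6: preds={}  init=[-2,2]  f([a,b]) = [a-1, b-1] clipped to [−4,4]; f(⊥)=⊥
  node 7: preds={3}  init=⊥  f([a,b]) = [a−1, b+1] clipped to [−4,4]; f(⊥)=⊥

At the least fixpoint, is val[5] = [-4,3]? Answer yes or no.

Worklist (8 pops):
  #1 pop 0: in=[-2,-1] → [-3,0] (no change)
  #2 pop 1: in=[-3,0] → [-4,1] (was ⊥); enqueue []
  #3 pop 2: in=[-2,2] → [0,4] (was ⊥); enqueue []
  #4 pop 3: in=⊥ → ⊥ (no change)
  #5 pop 4: in=⊥ → [-2,-1] (no change)
  #6 pop 5: in=[-4,2] → [-4,2] (was ⊥); enqueue []
  #7 pop 6: in=⊥ → [-2,2] (no change)
  #8 pop 7: in=⊥ → ⊥ (no change)

Fixpoint:
  val[0] = [-3,0]
  val[1] = [-4,1]
  val[2] = [0,4]
  val[3] = ⊥
  val[4] = [-2,-1]
  val[5] = [-4,2]
  val[6] = [-2,2]
  val[7] = ⊥

no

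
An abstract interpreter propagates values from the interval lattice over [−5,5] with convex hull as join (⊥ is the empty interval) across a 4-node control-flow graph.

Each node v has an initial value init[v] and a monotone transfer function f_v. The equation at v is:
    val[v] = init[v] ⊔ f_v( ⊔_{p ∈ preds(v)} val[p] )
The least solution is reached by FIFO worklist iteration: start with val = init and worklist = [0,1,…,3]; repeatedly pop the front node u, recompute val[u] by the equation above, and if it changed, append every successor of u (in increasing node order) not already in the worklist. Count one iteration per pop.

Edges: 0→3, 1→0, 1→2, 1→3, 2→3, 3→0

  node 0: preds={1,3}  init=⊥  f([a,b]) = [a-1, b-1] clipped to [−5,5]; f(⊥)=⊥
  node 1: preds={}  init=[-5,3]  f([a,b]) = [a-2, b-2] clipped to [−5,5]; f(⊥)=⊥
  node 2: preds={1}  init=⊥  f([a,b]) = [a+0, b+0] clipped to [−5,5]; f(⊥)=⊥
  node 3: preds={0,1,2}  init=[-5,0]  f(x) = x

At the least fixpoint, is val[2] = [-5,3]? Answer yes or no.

yes

Trace (5 dequeues):
  [1] u=0 | in [-5,3] | out [-5,2] | prev ⊥ | push {}
  [2] u=1 | in ⊥ | out [-5,3] | ==
  [3] u=2 | in [-5,3] | out [-5,3] | prev ⊥ | push {}
  [4] u=3 | in [-5,3] | out [-5,3] | prev [-5,0] | push {0}
  [5] u=0 | in [-5,3] | out [-5,2] | ==

Converged values:
  [0] [-5,2]
  [1] [-5,3]
  [2] [-5,3]
  [3] [-5,3]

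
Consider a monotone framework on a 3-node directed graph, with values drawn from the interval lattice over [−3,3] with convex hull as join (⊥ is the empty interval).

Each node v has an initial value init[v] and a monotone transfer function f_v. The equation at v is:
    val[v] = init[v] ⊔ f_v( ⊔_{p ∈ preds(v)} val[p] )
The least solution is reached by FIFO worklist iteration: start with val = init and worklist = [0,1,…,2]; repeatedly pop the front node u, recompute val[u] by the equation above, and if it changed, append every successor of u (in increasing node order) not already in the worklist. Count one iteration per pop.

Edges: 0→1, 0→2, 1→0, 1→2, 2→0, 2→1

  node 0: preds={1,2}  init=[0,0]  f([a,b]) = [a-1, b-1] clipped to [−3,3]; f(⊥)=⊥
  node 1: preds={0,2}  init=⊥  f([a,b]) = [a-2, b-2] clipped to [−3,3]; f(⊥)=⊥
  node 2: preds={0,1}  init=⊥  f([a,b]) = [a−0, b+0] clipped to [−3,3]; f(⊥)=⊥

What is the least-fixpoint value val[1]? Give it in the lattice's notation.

[-3,-2]

Trace (8 dequeues):
  [1] u=0 | in ⊥ | out [0,0] | ==
  [2] u=1 | in [0,0] | out [-2,-2] | prev ⊥ | push {0}
  [3] u=2 | in [-2,0] | out [-2,0] | prev ⊥ | push {1}
  [4] u=0 | in [-2,0] | out [-3,0] | prev [0,0] | push {2}
  [5] u=1 | in [-3,0] | out [-3,-2] | prev [-2,-2] | push {0}
  [6] u=2 | in [-3,0] | out [-3,0] | prev [-2,0] | push {1}
  [7] u=0 | in [-3,0] | out [-3,0] | ==
  [8] u=1 | in [-3,0] | out [-3,-2] | ==

Converged values:
  [0] [-3,0]
  [1] [-3,-2]
  [2] [-3,0]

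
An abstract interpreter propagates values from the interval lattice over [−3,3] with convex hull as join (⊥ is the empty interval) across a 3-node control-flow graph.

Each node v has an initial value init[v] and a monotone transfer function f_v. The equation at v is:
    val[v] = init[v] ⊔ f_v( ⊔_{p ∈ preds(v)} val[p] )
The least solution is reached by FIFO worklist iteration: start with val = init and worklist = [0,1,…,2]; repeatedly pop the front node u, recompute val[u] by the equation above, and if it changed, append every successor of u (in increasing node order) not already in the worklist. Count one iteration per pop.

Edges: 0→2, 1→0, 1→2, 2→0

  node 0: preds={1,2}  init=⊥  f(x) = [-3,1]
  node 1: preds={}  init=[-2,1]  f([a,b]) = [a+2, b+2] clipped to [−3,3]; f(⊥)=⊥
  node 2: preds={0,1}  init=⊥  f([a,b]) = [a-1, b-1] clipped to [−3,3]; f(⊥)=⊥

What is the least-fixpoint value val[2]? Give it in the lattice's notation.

Trace (4 dequeues):
  [1] u=0 | in [-2,1] | out [-3,1] | prev ⊥ | push {}
  [2] u=1 | in ⊥ | out [-2,1] | ==
  [3] u=2 | in [-3,1] | out [-3,0] | prev ⊥ | push {0}
  [4] u=0 | in [-3,1] | out [-3,1] | ==

Converged values:
  [0] [-3,1]
  [1] [-2,1]
  [2] [-3,0]

[-3,0]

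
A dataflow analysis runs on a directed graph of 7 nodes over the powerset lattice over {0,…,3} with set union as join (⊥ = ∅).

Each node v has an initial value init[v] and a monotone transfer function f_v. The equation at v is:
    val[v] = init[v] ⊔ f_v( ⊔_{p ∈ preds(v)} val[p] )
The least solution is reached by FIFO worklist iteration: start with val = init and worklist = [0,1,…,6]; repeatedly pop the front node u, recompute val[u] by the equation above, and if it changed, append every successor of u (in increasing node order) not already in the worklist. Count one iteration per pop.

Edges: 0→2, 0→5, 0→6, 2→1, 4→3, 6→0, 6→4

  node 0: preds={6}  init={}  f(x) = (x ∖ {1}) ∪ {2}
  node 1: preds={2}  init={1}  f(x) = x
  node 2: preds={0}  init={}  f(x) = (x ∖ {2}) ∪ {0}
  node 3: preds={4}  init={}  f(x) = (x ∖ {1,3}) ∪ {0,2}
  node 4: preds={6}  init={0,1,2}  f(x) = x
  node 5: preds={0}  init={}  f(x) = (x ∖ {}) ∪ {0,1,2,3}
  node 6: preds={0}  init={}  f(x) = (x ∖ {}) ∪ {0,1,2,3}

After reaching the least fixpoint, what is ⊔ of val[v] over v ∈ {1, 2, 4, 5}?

Trace (15 dequeues):
  [1] u=0 | in {} | out {2} | prev {} | push {}
  [2] u=1 | in {} | out {1} | ==
  [3] u=2 | in {2} | out {0} | prev {} | push {1}
  [4] u=3 | in {0,1,2} | out {0,2} | prev {} | push {}
  [5] u=4 | in {} | out {0,1,2} | ==
  [6] u=5 | in {2} | out {0,1,2,3} | prev {} | push {}
  [7] u=6 | in {2} | out {0,1,2,3} | prev {} | push {0,4}
  [8] u=1 | in {0} | out {0,1} | prev {1} | push {}
  [9] u=0 | in {0,1,2,3} | out {0,2,3} | prev {2} | push {2,5,6}
  [10] u=4 | in {0,1,2,3} | out {0,1,2,3} | prev {0,1,2} | push {3}
  [11] u=2 | in {0,2,3} | out {0,3} | prev {0} | push {1}
  [12] u=5 | in {0,2,3} | out {0,1,2,3} | ==
  [13] u=6 | in {0,2,3} | out {0,1,2,3} | ==
  [14] u=3 | in {0,1,2,3} | out {0,2} | ==
  [15] u=1 | in {0,3} | out {0,1,3} | prev {0,1} | push {}

Converged values:
  [0] {0,2,3}
  [1] {0,1,3}
  [2] {0,3}
  [3] {0,2}
  [4] {0,1,2,3}
  [5] {0,1,2,3}
  [6] {0,1,2,3}

{0,1,2,3}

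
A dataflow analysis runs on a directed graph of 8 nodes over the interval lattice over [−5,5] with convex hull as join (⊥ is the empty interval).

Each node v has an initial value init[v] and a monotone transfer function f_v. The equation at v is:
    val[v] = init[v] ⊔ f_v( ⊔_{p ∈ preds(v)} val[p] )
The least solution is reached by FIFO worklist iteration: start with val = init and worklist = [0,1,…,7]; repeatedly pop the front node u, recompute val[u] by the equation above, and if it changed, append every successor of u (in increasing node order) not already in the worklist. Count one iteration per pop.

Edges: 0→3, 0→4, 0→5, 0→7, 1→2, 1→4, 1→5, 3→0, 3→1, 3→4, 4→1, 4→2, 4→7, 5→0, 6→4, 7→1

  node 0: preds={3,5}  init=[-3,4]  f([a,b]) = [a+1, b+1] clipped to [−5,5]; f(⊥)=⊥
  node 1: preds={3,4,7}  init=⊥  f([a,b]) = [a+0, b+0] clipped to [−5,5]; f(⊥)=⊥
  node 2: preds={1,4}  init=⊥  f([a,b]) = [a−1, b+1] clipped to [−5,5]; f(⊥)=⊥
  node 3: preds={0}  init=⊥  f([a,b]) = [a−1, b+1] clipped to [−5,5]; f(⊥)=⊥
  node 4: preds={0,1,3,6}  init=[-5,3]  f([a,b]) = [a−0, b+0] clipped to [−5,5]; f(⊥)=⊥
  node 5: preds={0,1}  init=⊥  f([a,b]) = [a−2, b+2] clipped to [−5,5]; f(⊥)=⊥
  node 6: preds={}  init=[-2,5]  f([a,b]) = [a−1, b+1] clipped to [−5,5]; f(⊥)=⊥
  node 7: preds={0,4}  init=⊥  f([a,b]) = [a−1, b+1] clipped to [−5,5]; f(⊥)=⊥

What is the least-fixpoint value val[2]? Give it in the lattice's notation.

Iteration log — 17 steps:
  step 1. node 0  ⊔preds=⊥  new=[-3,4]  stable
  step 2. node 1  ⊔preds=[-5,3]  new=[-5,3]  old=⊥  +wl: 
  step 3. node 2  ⊔preds=[-5,3]  new=[-5,4]  old=⊥  +wl: 
  step 4. node 3  ⊔preds=[-3,4]  new=[-4,5]  old=⊥  +wl: 0,1
  step 5. node 4  ⊔preds=[-5,5]  new=[-5,5]  old=[-5,3]  +wl: 2
  step 6. node 5  ⊔preds=[-5,4]  new=[-5,5]  old=⊥  +wl: 
  step 7. node 6  ⊔preds=⊥  new=[-2,5]  stable
  step 8. node 7  ⊔preds=[-5,5]  new=[-5,5]  old=⊥  +wl: 
  step 9. node 0  ⊔preds=[-5,5]  new=[-4,5]  old=[-3,4]  +wl: 3,4,5,7
  step 10. node 1  ⊔preds=[-5,5]  new=[-5,5]  old=[-5,3]  +wl: 
  step 11. node 2  ⊔preds=[-5,5]  new=[-5,5]  old=[-5,4]  +wl: 
  step 12. node 3  ⊔preds=[-4,5]  new=[-5,5]  old=[-4,5]  +wl: 0,1
  step 13. node 4  ⊔preds=[-5,5]  new=[-5,5]  stable
  step 14. node 5  ⊔preds=[-5,5]  new=[-5,5]  stable
  step 15. node 7  ⊔preds=[-5,5]  new=[-5,5]  stable
  step 16. node 0  ⊔preds=[-5,5]  new=[-4,5]  stable
  step 17. node 1  ⊔preds=[-5,5]  new=[-5,5]  stable

Least fixpoint reached:
  node 0: [-4,5]
  node 1: [-5,5]
  node 2: [-5,5]
  node 3: [-5,5]
  node 4: [-5,5]
  node 5: [-5,5]
  node 6: [-2,5]
  node 7: [-5,5]

[-5,5]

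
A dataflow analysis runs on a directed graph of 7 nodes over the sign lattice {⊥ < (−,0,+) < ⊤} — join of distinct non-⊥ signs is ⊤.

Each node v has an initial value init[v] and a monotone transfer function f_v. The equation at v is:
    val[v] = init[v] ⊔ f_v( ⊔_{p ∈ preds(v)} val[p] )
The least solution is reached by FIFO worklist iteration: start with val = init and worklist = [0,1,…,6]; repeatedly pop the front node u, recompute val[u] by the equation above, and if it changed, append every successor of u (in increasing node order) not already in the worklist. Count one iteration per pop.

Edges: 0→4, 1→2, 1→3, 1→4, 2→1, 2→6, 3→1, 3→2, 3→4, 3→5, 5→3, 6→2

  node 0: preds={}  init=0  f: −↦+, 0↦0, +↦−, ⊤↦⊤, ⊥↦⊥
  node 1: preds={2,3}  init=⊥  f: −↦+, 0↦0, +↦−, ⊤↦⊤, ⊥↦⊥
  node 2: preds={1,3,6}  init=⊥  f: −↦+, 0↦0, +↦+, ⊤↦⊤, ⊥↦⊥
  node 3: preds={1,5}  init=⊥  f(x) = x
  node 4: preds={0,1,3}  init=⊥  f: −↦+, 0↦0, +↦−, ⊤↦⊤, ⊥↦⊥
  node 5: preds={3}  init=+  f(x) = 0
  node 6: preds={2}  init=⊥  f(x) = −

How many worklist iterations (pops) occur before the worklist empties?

Iteration log — 17 steps:
  step 1. node 0  ⊔preds=⊥  new=0  stable
  step 2. node 1  ⊔preds=⊥  new=⊥  stable
  step 3. node 2  ⊔preds=⊥  new=⊥  stable
  step 4. node 3  ⊔preds=+  new=+  old=⊥  +wl: 1,2
  step 5. node 4  ⊔preds=⊤  new=⊤  old=⊥  +wl: 
  step 6. node 5  ⊔preds=+  new=⊤  old=+  +wl: 3
  step 7. node 6  ⊔preds=⊥  new=−  old=⊥  +wl: 
  step 8. node 1  ⊔preds=+  new=−  old=⊥  +wl: 4
  step 9. node 2  ⊔preds=⊤  new=⊤  old=⊥  +wl: 1,6
  step 10. node 3  ⊔preds=⊤  new=⊤  old=+  +wl: 2,5
  step 11. node 4  ⊔preds=⊤  new=⊤  stable
  step 12. node 1  ⊔preds=⊤  new=⊤  old=−  +wl: 3,4
  step 13. node 6  ⊔preds=⊤  new=−  stable
  step 14. node 2  ⊔preds=⊤  new=⊤  stable
  step 15. node 5  ⊔preds=⊤  new=⊤  stable
  step 16. node 3  ⊔preds=⊤  new=⊤  stable
  step 17. node 4  ⊔preds=⊤  new=⊤  stable

Least fixpoint reached:
  node 0: 0
  node 1: ⊤
  node 2: ⊤
  node 3: ⊤
  node 4: ⊤
  node 5: ⊤
  node 6: −

17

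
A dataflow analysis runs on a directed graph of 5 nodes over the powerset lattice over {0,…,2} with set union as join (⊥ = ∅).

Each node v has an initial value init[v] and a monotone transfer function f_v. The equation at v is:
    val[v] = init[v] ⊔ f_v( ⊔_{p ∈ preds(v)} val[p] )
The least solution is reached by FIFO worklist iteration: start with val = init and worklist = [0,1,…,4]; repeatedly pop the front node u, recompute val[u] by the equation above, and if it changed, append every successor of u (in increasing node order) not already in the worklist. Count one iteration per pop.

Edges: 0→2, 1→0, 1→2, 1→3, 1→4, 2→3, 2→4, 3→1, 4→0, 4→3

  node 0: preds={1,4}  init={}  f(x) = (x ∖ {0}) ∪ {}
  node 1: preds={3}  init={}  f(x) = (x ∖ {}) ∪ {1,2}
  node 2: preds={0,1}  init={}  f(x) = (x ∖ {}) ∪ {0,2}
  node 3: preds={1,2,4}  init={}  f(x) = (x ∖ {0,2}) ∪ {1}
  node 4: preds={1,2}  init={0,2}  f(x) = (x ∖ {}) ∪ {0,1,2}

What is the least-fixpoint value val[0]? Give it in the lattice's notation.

{1,2}

Worklist (9 pops):
  #1 pop 0: in={0,2} → {2} (was {}); enqueue []
  #2 pop 1: in={} → {1,2} (was {}); enqueue [0]
  #3 pop 2: in={1,2} → {0,1,2} (was {}); enqueue []
  #4 pop 3: in={0,1,2} → {1} (was {}); enqueue [1]
  #5 pop 4: in={0,1,2} → {0,1,2} (was {0,2}); enqueue [3]
  #6 pop 0: in={0,1,2} → {1,2} (was {2}); enqueue [2]
  #7 pop 1: in={1} → {1,2} (no change)
  #8 pop 3: in={0,1,2} → {1} (no change)
  #9 pop 2: in={1,2} → {0,1,2} (no change)

Fixpoint:
  val[0] = {1,2}
  val[1] = {1,2}
  val[2] = {0,1,2}
  val[3] = {1}
  val[4] = {0,1,2}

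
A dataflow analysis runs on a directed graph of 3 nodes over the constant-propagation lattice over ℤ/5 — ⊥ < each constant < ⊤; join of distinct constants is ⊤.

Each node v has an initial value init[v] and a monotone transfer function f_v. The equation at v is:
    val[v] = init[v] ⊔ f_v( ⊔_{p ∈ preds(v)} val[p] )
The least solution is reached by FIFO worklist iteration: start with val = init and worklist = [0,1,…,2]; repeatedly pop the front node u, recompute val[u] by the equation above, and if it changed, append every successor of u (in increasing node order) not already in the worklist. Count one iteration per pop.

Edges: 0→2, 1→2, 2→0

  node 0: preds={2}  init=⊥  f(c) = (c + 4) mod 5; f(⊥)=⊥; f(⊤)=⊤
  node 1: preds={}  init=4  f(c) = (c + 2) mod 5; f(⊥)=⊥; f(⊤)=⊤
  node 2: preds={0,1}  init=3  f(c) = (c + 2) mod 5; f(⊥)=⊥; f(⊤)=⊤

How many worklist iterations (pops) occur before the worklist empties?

5

Worklist (5 pops):
  #1 pop 0: in=3 → 2 (was ⊥); enqueue []
  #2 pop 1: in=⊥ → 4 (no change)
  #3 pop 2: in=⊤ → ⊤ (was 3); enqueue [0]
  #4 pop 0: in=⊤ → ⊤ (was 2); enqueue [2]
  #5 pop 2: in=⊤ → ⊤ (no change)

Fixpoint:
  val[0] = ⊤
  val[1] = 4
  val[2] = ⊤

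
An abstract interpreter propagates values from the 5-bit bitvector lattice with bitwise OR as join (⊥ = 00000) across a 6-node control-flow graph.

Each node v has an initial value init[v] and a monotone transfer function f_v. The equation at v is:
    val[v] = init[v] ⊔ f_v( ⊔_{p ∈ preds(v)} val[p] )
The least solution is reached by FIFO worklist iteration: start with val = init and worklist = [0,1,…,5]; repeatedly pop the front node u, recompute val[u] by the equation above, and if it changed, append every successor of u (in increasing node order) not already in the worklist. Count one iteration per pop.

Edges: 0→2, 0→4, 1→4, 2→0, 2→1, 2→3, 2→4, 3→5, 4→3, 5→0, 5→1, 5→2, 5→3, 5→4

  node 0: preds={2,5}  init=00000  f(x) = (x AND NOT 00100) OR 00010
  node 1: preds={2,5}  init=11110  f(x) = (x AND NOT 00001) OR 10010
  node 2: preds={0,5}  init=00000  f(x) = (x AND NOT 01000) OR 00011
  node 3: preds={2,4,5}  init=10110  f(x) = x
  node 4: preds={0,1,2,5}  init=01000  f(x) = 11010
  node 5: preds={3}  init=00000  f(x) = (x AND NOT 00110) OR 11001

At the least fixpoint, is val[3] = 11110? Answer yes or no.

Worklist (14 pops):
  #1 pop 0: in=00000 → 00010 (was 00000); enqueue []
  #2 pop 1: in=00000 → 11110 (no change)
  #3 pop 2: in=00010 → 00011 (was 00000); enqueue [0,1]
  #4 pop 3: in=01011 → 11111 (was 10110); enqueue []
  #5 pop 4: in=11111 → 11010 (was 01000); enqueue [3]
  #6 pop 5: in=11111 → 11001 (was 00000); enqueue [2,4]
  #7 pop 0: in=11011 → 11011 (was 00010); enqueue []
  #8 pop 1: in=11011 → 11110 (no change)
  #9 pop 3: in=11011 → 11111 (no change)
  #10 pop 2: in=11011 → 10011 (was 00011); enqueue [0,1,3]
  #11 pop 4: in=11111 → 11010 (no change)
  #12 pop 0: in=11011 → 11011 (no change)
  #13 pop 1: in=11011 → 11110 (no change)
  #14 pop 3: in=11011 → 11111 (no change)

Fixpoint:
  val[0] = 11011
  val[1] = 11110
  val[2] = 10011
  val[3] = 11111
  val[4] = 11010
  val[5] = 11001

no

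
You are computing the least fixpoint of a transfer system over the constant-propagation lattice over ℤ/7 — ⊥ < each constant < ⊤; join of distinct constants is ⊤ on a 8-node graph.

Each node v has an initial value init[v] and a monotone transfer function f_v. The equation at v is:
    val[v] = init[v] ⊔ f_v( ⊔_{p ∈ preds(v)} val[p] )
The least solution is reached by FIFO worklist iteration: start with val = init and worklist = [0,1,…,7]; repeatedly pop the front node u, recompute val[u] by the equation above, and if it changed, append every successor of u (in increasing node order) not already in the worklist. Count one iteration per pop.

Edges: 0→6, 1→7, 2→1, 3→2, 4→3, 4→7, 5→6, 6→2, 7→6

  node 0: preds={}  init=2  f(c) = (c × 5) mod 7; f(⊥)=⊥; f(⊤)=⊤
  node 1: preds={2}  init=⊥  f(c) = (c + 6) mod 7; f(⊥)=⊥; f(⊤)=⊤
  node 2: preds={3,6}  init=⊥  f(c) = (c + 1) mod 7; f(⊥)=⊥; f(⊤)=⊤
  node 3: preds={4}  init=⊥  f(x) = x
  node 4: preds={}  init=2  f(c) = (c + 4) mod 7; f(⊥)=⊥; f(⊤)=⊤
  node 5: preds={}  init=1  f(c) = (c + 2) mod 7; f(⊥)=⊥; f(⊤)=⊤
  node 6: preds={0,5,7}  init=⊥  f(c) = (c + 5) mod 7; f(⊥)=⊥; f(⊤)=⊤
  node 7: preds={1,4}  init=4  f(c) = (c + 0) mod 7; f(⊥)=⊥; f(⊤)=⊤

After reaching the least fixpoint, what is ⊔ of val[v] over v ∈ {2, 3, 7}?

⊤

Worklist (12 pops):
  #1 pop 0: in=⊥ → 2 (no change)
  #2 pop 1: in=⊥ → ⊥ (no change)
  #3 pop 2: in=⊥ → ⊥ (no change)
  #4 pop 3: in=2 → 2 (was ⊥); enqueue [2]
  #5 pop 4: in=⊥ → 2 (no change)
  #6 pop 5: in=⊥ → 1 (no change)
  #7 pop 6: in=⊤ → ⊤ (was ⊥); enqueue []
  #8 pop 7: in=2 → ⊤ (was 4); enqueue [6]
  #9 pop 2: in=⊤ → ⊤ (was ⊥); enqueue [1]
  #10 pop 6: in=⊤ → ⊤ (no change)
  #11 pop 1: in=⊤ → ⊤ (was ⊥); enqueue [7]
  #12 pop 7: in=⊤ → ⊤ (no change)

Fixpoint:
  val[0] = 2
  val[1] = ⊤
  val[2] = ⊤
  val[3] = 2
  val[4] = 2
  val[5] = 1
  val[6] = ⊤
  val[7] = ⊤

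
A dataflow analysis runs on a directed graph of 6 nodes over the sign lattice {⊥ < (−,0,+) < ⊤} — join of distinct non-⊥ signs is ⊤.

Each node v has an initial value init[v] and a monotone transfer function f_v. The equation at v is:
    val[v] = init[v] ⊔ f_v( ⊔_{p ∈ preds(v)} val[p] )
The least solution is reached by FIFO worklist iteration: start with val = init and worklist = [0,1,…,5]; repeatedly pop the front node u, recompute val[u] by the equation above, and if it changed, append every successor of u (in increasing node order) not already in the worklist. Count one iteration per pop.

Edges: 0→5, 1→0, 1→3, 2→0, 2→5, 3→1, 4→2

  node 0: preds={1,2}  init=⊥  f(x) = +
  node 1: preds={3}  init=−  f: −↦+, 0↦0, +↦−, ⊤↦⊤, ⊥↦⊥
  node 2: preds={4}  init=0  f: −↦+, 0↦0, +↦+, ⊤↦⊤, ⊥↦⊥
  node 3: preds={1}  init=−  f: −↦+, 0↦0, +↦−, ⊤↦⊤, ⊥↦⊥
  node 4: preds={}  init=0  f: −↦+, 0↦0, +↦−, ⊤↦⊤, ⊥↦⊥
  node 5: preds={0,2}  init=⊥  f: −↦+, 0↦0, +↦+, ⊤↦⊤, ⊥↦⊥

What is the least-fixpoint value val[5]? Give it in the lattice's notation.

⊤

Trace (8 dequeues):
  [1] u=0 | in ⊤ | out + | prev ⊥ | push {}
  [2] u=1 | in − | out ⊤ | prev − | push {0}
  [3] u=2 | in 0 | out 0 | ==
  [4] u=3 | in ⊤ | out ⊤ | prev − | push {1}
  [5] u=4 | in ⊥ | out 0 | ==
  [6] u=5 | in ⊤ | out ⊤ | prev ⊥ | push {}
  [7] u=0 | in ⊤ | out + | ==
  [8] u=1 | in ⊤ | out ⊤ | ==

Converged values:
  [0] +
  [1] ⊤
  [2] 0
  [3] ⊤
  [4] 0
  [5] ⊤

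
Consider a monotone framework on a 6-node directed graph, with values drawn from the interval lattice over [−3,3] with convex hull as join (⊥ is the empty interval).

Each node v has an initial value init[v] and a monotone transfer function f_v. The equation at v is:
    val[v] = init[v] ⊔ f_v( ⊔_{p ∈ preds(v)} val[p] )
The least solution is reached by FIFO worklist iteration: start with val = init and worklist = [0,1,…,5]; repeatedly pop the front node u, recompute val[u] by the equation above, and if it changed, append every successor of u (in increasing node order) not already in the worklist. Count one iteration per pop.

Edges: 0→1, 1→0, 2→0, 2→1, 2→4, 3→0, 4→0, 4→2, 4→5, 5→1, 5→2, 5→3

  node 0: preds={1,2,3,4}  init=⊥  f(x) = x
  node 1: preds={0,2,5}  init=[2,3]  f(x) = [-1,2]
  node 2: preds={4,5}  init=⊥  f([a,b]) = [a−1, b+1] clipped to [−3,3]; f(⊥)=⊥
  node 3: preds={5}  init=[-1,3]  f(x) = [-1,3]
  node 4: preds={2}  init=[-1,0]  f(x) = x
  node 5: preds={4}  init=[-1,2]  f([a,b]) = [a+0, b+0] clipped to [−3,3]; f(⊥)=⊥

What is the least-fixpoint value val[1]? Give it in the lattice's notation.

[-1,3]

Worklist (19 pops):
  #1 pop 0: in=[-1,3] → [-1,3] (was ⊥); enqueue []
  #2 pop 1: in=[-1,3] → [-1,3] (was [2,3]); enqueue [0]
  #3 pop 2: in=[-1,2] → [-2,3] (was ⊥); enqueue [1]
  #4 pop 3: in=[-1,2] → [-1,3] (no change)
  #5 pop 4: in=[-2,3] → [-2,3] (was [-1,0]); enqueue [2]
  #6 pop 5: in=[-2,3] → [-2,3] (was [-1,2]); enqueue [3]
  #7 pop 0: in=[-2,3] → [-2,3] (was [-1,3]); enqueue []
  #8 pop 1: in=[-2,3] → [-1,3] (no change)
  #9 pop 2: in=[-2,3] → [-3,3] (was [-2,3]); enqueue [0,1,4]
  #10 pop 3: in=[-2,3] → [-1,3] (no change)
  #11 pop 0: in=[-3,3] → [-3,3] (was [-2,3]); enqueue []
  #12 pop 1: in=[-3,3] → [-1,3] (no change)
  #13 pop 4: in=[-3,3] → [-3,3] (was [-2,3]); enqueue [0,2,5]
  #14 pop 0: in=[-3,3] → [-3,3] (no change)
  #15 pop 2: in=[-3,3] → [-3,3] (no change)
  #16 pop 5: in=[-3,3] → [-3,3] (was [-2,3]); enqueue [1,2,3]
  #17 pop 1: in=[-3,3] → [-1,3] (no change)
  #18 pop 2: in=[-3,3] → [-3,3] (no change)
  #19 pop 3: in=[-3,3] → [-1,3] (no change)

Fixpoint:
  val[0] = [-3,3]
  val[1] = [-1,3]
  val[2] = [-3,3]
  val[3] = [-1,3]
  val[4] = [-3,3]
  val[5] = [-3,3]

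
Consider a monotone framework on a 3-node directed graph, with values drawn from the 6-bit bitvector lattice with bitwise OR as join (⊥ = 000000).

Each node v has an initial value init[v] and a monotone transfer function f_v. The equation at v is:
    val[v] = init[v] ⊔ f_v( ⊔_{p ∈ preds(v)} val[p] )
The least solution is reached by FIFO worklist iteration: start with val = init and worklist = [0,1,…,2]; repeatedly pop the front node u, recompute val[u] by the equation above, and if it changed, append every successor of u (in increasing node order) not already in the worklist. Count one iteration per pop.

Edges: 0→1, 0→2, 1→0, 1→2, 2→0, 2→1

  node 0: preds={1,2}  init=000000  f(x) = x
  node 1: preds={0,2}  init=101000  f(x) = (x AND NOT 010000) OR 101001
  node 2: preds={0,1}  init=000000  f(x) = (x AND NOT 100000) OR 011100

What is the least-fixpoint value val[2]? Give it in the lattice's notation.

Iteration log — 7 steps:
  step 1. node 0  ⊔preds=101000  new=101000  old=000000  +wl: 
  step 2. node 1  ⊔preds=101000  new=101001  old=101000  +wl: 0
  step 3. node 2  ⊔preds=101001  new=011101  old=000000  +wl: 1
  step 4. node 0  ⊔preds=111101  new=111101  old=101000  +wl: 2
  step 5. node 1  ⊔preds=111101  new=101101  old=101001  +wl: 0
  step 6. node 2  ⊔preds=111101  new=011101  stable
  step 7. node 0  ⊔preds=111101  new=111101  stable

Least fixpoint reached:
  node 0: 111101
  node 1: 101101
  node 2: 011101

011101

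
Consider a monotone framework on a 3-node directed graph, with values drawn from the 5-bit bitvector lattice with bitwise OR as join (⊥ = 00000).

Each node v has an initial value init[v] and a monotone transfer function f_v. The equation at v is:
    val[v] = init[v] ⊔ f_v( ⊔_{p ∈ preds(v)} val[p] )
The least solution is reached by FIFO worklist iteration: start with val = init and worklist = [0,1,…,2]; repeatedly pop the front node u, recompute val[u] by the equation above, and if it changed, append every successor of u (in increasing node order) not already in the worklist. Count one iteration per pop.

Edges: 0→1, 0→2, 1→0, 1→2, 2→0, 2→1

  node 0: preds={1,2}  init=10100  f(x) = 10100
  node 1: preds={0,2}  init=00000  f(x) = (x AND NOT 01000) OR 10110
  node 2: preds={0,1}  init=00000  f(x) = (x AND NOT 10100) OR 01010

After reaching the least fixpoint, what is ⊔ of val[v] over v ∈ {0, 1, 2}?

11110

Trace (5 dequeues):
  [1] u=0 | in 00000 | out 10100 | ==
  [2] u=1 | in 10100 | out 10110 | prev 00000 | push {0}
  [3] u=2 | in 10110 | out 01010 | prev 00000 | push {1}
  [4] u=0 | in 11110 | out 10100 | ==
  [5] u=1 | in 11110 | out 10110 | ==

Converged values:
  [0] 10100
  [1] 10110
  [2] 01010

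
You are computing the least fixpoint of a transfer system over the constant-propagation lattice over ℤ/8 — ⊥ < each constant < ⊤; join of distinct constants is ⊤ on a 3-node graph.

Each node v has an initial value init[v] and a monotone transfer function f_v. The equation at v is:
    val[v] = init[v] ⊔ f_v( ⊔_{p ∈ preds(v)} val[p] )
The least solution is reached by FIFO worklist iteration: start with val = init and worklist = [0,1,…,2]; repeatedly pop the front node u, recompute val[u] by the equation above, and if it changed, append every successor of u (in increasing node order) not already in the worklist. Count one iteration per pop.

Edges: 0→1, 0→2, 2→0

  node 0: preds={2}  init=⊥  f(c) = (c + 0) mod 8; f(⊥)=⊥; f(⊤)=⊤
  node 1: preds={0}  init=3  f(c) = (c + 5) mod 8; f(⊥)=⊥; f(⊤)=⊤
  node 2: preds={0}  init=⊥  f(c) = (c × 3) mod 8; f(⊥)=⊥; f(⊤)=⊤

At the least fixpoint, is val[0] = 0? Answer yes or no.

Trace (3 dequeues):
  [1] u=0 | in ⊥ | out ⊥ | ==
  [2] u=1 | in ⊥ | out 3 | ==
  [3] u=2 | in ⊥ | out ⊥ | ==

Converged values:
  [0] ⊥
  [1] 3
  [2] ⊥

no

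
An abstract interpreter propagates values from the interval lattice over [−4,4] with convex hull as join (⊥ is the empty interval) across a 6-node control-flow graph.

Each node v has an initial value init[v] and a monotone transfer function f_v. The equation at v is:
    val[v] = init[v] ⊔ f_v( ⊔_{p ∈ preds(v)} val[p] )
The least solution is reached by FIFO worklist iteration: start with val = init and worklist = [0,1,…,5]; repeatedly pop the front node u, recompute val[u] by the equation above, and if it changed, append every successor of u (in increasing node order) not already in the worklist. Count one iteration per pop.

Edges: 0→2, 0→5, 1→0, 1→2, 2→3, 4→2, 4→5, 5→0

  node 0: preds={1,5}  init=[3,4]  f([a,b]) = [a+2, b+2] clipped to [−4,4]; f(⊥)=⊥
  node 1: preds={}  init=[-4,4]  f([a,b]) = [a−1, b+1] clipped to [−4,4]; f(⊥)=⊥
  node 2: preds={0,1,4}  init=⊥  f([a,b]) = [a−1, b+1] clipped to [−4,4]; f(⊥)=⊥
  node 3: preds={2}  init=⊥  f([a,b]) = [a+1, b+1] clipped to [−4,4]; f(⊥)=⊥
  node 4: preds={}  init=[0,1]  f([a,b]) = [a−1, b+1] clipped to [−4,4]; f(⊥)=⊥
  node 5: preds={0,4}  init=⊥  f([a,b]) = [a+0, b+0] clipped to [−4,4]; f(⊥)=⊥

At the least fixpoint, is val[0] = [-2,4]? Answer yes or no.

Worklist (7 pops):
  #1 pop 0: in=[-4,4] → [-2,4] (was [3,4]); enqueue []
  #2 pop 1: in=⊥ → [-4,4] (no change)
  #3 pop 2: in=[-4,4] → [-4,4] (was ⊥); enqueue []
  #4 pop 3: in=[-4,4] → [-3,4] (was ⊥); enqueue []
  #5 pop 4: in=⊥ → [0,1] (no change)
  #6 pop 5: in=[-2,4] → [-2,4] (was ⊥); enqueue [0]
  #7 pop 0: in=[-4,4] → [-2,4] (no change)

Fixpoint:
  val[0] = [-2,4]
  val[1] = [-4,4]
  val[2] = [-4,4]
  val[3] = [-3,4]
  val[4] = [0,1]
  val[5] = [-2,4]

yes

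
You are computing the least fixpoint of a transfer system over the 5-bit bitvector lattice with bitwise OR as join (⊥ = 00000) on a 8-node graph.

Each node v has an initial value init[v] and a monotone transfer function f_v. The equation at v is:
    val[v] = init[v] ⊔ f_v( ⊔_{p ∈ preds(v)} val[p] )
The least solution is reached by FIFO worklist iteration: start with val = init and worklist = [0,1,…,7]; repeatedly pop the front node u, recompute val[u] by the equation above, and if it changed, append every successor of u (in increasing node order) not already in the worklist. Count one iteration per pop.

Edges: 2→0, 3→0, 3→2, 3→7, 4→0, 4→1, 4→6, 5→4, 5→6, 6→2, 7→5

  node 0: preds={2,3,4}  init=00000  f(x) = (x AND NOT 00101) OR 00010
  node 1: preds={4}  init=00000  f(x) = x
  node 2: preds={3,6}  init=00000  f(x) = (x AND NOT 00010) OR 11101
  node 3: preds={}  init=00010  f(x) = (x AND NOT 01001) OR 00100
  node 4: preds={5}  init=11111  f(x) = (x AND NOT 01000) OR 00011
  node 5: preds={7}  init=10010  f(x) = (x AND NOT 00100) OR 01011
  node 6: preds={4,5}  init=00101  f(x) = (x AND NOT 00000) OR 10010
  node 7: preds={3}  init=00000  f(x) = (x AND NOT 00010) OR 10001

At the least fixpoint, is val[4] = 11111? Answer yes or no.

yes

Worklist (12 pops):
  #1 pop 0: in=11111 → 11010 (was 00000); enqueue []
  #2 pop 1: in=11111 → 11111 (was 00000); enqueue []
  #3 pop 2: in=00111 → 11101 (was 00000); enqueue [0]
  #4 pop 3: in=00000 → 00110 (was 00010); enqueue [2]
  #5 pop 4: in=10010 → 11111 (no change)
  #6 pop 5: in=00000 → 11011 (was 10010); enqueue [4]
  #7 pop 6: in=11111 → 11111 (was 00101); enqueue []
  #8 pop 7: in=00110 → 10101 (was 00000); enqueue [5]
  #9 pop 0: in=11111 → 11010 (no change)
  #10 pop 2: in=11111 → 11101 (no change)
  #11 pop 4: in=11011 → 11111 (no change)
  #12 pop 5: in=10101 → 11011 (no change)

Fixpoint:
  val[0] = 11010
  val[1] = 11111
  val[2] = 11101
  val[3] = 00110
  val[4] = 11111
  val[5] = 11011
  val[6] = 11111
  val[7] = 10101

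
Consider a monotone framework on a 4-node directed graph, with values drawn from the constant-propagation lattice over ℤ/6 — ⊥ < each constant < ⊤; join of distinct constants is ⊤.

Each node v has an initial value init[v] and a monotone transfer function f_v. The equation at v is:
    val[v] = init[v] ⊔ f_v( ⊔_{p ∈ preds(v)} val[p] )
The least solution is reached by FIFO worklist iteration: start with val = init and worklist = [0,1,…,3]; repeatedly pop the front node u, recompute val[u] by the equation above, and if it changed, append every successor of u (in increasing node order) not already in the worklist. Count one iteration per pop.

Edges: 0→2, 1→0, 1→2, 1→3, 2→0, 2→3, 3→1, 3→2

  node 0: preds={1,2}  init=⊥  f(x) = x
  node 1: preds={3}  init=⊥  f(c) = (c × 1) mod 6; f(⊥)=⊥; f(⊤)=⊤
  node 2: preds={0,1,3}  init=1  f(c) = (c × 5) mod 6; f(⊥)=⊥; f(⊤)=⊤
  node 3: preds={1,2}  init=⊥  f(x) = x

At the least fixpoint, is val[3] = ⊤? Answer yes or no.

Trace (9 dequeues):
  [1] u=0 | in 1 | out 1 | prev ⊥ | push {}
  [2] u=1 | in ⊥ | out ⊥ | ==
  [3] u=2 | in 1 | out ⊤ | prev 1 | push {0}
  [4] u=3 | in ⊤ | out ⊤ | prev ⊥ | push {1,2}
  [5] u=0 | in ⊤ | out ⊤ | prev 1 | push {}
  [6] u=1 | in ⊤ | out ⊤ | prev ⊥ | push {0,3}
  [7] u=2 | in ⊤ | out ⊤ | ==
  [8] u=0 | in ⊤ | out ⊤ | ==
  [9] u=3 | in ⊤ | out ⊤ | ==

Converged values:
  [0] ⊤
  [1] ⊤
  [2] ⊤
  [3] ⊤

yes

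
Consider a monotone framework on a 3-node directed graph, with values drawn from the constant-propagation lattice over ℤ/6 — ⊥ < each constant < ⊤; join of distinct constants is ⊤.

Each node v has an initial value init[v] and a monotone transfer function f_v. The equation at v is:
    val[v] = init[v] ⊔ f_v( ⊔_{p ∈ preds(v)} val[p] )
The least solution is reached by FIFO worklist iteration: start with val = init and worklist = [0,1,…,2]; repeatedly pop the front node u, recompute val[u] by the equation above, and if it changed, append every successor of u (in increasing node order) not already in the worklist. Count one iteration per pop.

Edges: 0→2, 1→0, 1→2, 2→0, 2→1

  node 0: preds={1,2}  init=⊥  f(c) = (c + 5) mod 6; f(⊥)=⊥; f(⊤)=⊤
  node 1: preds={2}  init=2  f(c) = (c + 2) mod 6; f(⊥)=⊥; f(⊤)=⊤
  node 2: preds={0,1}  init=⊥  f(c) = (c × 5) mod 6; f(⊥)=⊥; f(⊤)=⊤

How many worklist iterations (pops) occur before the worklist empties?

7

Trace (7 dequeues):
  [1] u=0 | in 2 | out 1 | prev ⊥ | push {}
  [2] u=1 | in ⊥ | out 2 | ==
  [3] u=2 | in ⊤ | out ⊤ | prev ⊥ | push {0,1}
  [4] u=0 | in ⊤ | out ⊤ | prev 1 | push {2}
  [5] u=1 | in ⊤ | out ⊤ | prev 2 | push {0}
  [6] u=2 | in ⊤ | out ⊤ | ==
  [7] u=0 | in ⊤ | out ⊤ | ==

Converged values:
  [0] ⊤
  [1] ⊤
  [2] ⊤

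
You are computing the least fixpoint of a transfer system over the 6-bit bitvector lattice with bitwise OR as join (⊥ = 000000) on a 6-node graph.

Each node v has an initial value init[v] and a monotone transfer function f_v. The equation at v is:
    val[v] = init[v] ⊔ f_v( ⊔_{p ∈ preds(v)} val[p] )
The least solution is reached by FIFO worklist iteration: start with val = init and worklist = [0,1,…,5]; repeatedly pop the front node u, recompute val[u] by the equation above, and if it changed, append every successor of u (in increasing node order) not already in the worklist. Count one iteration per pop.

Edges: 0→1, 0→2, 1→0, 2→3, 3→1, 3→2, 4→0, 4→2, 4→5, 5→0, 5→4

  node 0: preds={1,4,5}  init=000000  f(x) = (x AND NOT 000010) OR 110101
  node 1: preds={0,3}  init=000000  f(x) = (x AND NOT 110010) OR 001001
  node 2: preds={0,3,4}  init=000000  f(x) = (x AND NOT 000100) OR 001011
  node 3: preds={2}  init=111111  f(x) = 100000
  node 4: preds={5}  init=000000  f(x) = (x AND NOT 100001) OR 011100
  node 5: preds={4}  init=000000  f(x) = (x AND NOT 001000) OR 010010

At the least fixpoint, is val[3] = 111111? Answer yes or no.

yes

Trace (13 dequeues):
  [1] u=0 | in 000000 | out 110101 | prev 000000 | push {}
  [2] u=1 | in 111111 | out 001101 | prev 000000 | push {0}
  [3] u=2 | in 111111 | out 111011 | prev 000000 | push {}
  [4] u=3 | in 111011 | out 111111 | ==
  [5] u=4 | in 000000 | out 011100 | prev 000000 | push {2}
  [6] u=5 | in 011100 | out 010110 | prev 000000 | push {4}
  [7] u=0 | in 011111 | out 111101 | prev 110101 | push {1}
  [8] u=2 | in 111111 | out 111011 | ==
  [9] u=4 | in 010110 | out 011110 | prev 011100 | push {0,2,5}
  [10] u=1 | in 111111 | out 001101 | ==
  [11] u=0 | in 011111 | out 111101 | ==
  [12] u=2 | in 111111 | out 111011 | ==
  [13] u=5 | in 011110 | out 010110 | ==

Converged values:
  [0] 111101
  [1] 001101
  [2] 111011
  [3] 111111
  [4] 011110
  [5] 010110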